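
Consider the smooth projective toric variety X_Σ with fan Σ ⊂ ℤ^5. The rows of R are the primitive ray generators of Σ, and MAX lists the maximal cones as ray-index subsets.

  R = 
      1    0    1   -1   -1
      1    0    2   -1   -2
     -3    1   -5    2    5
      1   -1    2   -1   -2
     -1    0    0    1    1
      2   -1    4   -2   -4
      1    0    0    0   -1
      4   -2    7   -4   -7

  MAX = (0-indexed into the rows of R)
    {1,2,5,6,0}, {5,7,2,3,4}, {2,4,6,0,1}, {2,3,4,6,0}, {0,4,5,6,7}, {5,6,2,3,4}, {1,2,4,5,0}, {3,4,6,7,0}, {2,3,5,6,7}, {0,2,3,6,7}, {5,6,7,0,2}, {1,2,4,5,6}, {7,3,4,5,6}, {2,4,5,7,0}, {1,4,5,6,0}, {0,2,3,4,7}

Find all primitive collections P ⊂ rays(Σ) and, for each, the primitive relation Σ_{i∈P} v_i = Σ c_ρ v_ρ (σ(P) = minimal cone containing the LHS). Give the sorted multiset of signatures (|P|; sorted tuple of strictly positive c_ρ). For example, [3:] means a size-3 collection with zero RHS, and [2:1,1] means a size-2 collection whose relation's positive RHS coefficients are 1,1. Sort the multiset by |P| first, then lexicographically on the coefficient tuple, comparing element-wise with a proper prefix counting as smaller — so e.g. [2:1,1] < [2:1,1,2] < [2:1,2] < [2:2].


5 collections generate NE(X_Σ); each relation:

  • {1,3}:  v_{1} + v_{3} = v_{5}  →  sig = [2:1]
  • {1,7}:  v_{1} + v_{7} = v_{0} + 2·v_{5}  →  sig = [2:1,2]
  • {0,3,5}:  v_{0} + v_{3} + v_{5} = v_{7}  →  sig = [3:1]
  • {2,4,6,7}:  v_{2} + v_{4} + v_{6} + v_{7} = v_{3}  →  sig = [4:1]
  • {0,2,4,5,6}:  v_{0} + v_{2} + v_{4} + v_{5} + v_{6} = 0  →  sig = [5:]

Sorted signature multiset PRS(X):
    [2:1]
    [2:1,2]
    [3:1]
    [4:1]
    [5:]


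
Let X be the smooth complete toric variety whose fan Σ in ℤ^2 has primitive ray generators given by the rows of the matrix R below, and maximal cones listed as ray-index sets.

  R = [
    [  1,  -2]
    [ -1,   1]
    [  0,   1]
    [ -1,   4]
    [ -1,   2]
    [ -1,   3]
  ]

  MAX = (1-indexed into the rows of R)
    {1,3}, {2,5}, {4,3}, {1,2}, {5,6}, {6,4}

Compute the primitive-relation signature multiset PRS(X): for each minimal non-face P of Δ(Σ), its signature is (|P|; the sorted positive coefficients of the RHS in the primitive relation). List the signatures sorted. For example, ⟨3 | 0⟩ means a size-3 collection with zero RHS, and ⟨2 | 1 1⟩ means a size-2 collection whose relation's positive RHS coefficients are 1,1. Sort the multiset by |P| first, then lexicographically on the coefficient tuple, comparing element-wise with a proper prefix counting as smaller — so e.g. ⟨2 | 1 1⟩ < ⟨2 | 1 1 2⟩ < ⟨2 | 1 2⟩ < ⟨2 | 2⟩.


Σ has 9 primitive collections:

  {1,5}:  v_{1} + v_{5} = 0  so sig = ⟨2 | 0⟩
  {1,6}:  v_{1} + v_{6} = v_{3}  so sig = ⟨2 | 1⟩
  {2,3}:  v_{2} + v_{3} = v_{5}  so sig = ⟨2 | 1⟩
  {3,5}:  v_{3} + v_{5} = v_{6}  so sig = ⟨2 | 1⟩
  {3,6}:  v_{3} + v_{6} = v_{4}  so sig = ⟨2 | 1⟩
  {2,4}:  v_{2} + v_{4} = v_{5} + v_{6}  so sig = ⟨2 | 1 1⟩
  {1,4}:  v_{1} + v_{4} = 2·v_{3}  so sig = ⟨2 | 2⟩
  {2,6}:  v_{2} + v_{6} = 2·v_{5}  so sig = ⟨2 | 2⟩
  {4,5}:  v_{4} + v_{5} = 2·v_{6}  so sig = ⟨2 | 2⟩

Hence PRS(X_Σ) =
{ ⟨2 | 0⟩,  ⟨2 | 1⟩ ×4,  ⟨2 | 1 1⟩,  ⟨2 | 2⟩ ×3 }


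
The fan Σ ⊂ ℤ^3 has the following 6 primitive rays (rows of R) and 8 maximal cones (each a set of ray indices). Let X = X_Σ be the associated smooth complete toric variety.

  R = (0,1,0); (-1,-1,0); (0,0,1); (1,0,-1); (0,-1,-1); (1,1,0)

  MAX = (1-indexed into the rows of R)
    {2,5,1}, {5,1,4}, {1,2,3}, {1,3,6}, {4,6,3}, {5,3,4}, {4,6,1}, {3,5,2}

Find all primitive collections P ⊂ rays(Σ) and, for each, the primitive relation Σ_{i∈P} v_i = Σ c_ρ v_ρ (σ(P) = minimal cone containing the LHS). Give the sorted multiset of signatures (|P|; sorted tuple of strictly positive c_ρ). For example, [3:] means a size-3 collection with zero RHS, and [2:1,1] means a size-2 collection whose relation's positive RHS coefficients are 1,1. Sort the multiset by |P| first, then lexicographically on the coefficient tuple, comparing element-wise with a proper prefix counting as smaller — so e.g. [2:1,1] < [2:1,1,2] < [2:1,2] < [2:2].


Δ(Σ) — 6 vertices, 5 min non-faces:

  P = {2,6}:  v_{2} + v_{6} = 0  ⟹  sig = [2:]
  P = {2,4}:  v_{2} + v_{4} = v_{5}  ⟹  sig = [2:1]
  P = {5,6}:  v_{5} + v_{6} = v_{4}  ⟹  sig = [2:1]
  P = {1,3,5}:  v_{1} + v_{3} + v_{5} = 0  ⟹  sig = [3:]
  P = {1,3,4}:  v_{1} + v_{3} + v_{4} = v_{6}  ⟹  sig = [3:1]

Sorted signature multiset PRS(X):
    [2:]
    [2:1]
    [2:1]
    [3:]
    [3:1]


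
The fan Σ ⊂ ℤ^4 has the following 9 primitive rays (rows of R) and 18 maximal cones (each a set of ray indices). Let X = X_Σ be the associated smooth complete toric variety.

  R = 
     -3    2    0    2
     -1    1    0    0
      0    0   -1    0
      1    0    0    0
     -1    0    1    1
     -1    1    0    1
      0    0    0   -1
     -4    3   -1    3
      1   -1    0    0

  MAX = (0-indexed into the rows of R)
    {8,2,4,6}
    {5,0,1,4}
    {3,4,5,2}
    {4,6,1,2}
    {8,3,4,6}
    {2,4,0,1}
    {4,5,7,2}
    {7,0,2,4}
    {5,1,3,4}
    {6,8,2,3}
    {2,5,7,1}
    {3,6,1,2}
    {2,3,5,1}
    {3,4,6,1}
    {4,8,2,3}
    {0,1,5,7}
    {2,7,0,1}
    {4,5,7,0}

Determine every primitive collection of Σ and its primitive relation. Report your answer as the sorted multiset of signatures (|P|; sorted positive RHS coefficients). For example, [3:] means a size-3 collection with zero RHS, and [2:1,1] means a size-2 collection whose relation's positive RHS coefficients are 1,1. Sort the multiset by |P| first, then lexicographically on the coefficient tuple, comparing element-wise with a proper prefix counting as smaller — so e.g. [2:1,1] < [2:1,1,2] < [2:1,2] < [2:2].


Minimal non-faces — 14 found among 9 rays, 18 max cones:

  P = {1,8}:  v_{1} + v_{8} = 0  so sig = [2:]
  P = {5,6}:  v_{5} + v_{6} = v_{1}  so sig = [2:1]
  P = {0,8}:  v_{0} + v_{8} = v_{2} + v_{4} + v_{5}  so sig = [2:1,1,1]
  P = {5,8}:  v_{5} + v_{8} = v_{2} + v_{3} + v_{4}  so sig = [2:1,1,1]
  P = {6,7}:  v_{6} + v_{7} = v_{0} + v_{1} + v_{2}  so sig = [2:1,1,1]
  P = {0,6}:  v_{0} + v_{6} = 2·v_{1} + v_{2} + v_{4}  so sig = [2:1,1,2]
  P = {7,8}:  v_{7} + v_{8} = 2·v_{2} + v_{4} + 2·v_{5}  so sig = [2:1,2,2]
  P = {3,7}:  v_{3} + v_{7} = v_{2} + 3·v_{5}  so sig = [2:1,3]
  P = {0,3}:  v_{0} + v_{3} = 2·v_{5}  so sig = [2:2]
  P = {0,2,5}:  v_{0} + v_{2} + v_{5} = v_{7}  so sig = [3:1]
  P = {1,4,7}:  v_{1} + v_{4} + v_{7} = 2·v_{0}  so sig = [3:2]
  P = {2,3,4,6}:  v_{2} + v_{3} + v_{4} + v_{6} = 0  so sig = [4:]
  P = {1,2,3,4}:  v_{1} + v_{2} + v_{3} + v_{4} = v_{5}  so sig = [4:1]
  P = {1,2,4,5}:  v_{1} + v_{2} + v_{4} + v_{5} = v_{0}  so sig = [4:1]

so the primitive-relation signature multiset is
{ [2:],  [2:1],  [2:1,1,1] ×3,  [2:1,1,2],  [2:1,2,2],  [2:1,3],  [2:2],  [3:1],  [3:2],  [4:],  [4:1] ×2 }


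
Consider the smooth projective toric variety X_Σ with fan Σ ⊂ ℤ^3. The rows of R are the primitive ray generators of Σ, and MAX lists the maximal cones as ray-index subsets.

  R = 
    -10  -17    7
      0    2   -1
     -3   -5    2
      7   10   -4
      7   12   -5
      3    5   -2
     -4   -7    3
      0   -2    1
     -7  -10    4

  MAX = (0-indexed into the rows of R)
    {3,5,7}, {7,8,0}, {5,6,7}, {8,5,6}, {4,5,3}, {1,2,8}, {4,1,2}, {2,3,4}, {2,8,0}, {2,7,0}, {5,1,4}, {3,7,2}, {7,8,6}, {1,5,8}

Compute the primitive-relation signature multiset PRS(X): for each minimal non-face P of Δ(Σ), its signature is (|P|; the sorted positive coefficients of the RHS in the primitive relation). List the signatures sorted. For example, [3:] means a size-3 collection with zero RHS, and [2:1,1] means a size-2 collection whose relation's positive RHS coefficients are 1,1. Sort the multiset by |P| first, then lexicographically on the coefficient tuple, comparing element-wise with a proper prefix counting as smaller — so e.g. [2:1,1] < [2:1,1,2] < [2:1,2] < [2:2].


|primitive collections| = 17. Relations:

  P={1,7}:  v_{1} + v_{7} = 0 ; sig = [2:]
  P={2,5}:  v_{2} + v_{5} = 0 ; sig = [2:]
  P={3,8}:  v_{3} + v_{8} = 0 ; sig = [2:]
  P={0,4}:  v_{0} + v_{4} = v_{2} ; sig = [2:1]
  P={1,3}:  v_{1} + v_{3} = v_{4} ; sig = [2:1]
  P={4,6}:  v_{4} + v_{6} = v_{5} ; sig = [2:1]
  P={4,7}:  v_{4} + v_{7} = v_{3} ; sig = [2:1]
  P={4,8}:  v_{4} + v_{8} = v_{1} ; sig = [2:1]
  P={0,1}:  v_{0} + v_{1} = v_{2} + v_{8} ; sig = [2:1,1]
  P={0,3}:  v_{0} + v_{3} = v_{2} + v_{7} ; sig = [2:1,1]
  P={0,5}:  v_{0} + v_{5} = v_{7} + v_{8} ; sig = [2:1,1]
  P={1,6}:  v_{1} + v_{6} = v_{5} + v_{8} ; sig = [2:1,1]
  P={2,6}:  v_{2} + v_{6} = v_{7} + v_{8} ; sig = [2:1,1]
  P={3,6}:  v_{3} + v_{6} = v_{5} + v_{7} ; sig = [2:1,1]
  P={0,6}:  v_{0} + v_{6} = 2·v_{7} + 2·v_{8} ; sig = [2:2,2]
  P={2,7,8}:  v_{2} + v_{7} + v_{8} = v_{0} ; sig = [3:1]
  P={5,7,8}:  v_{5} + v_{7} + v_{8} = v_{6} ; sig = [3:1]

Sorted signature multiset PRS(X):
[[2:], [2:], [2:], [2:1], [2:1], [2:1], [2:1], [2:1], [2:1,1], [2:1,1], [2:1,1], [2:1,1], [2:1,1], [2:1,1], [2:2,2], [3:1], [3:1]]


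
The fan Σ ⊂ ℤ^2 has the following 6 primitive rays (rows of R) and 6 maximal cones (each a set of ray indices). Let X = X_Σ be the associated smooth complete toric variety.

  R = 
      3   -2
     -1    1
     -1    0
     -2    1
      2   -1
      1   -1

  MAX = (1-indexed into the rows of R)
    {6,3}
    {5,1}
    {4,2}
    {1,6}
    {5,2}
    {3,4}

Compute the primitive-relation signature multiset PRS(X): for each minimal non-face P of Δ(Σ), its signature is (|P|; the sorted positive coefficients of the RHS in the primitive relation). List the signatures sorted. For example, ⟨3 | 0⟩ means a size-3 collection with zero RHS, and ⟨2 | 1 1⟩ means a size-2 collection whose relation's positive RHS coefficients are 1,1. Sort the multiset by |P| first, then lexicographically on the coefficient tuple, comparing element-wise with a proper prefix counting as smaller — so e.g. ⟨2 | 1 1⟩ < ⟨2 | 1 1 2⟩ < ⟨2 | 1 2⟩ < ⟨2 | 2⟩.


Primitive collections (9):

  P = {2,6}:  v_{2} + v_{6} = 0  ⟹  sig = ⟨2 | 0⟩
  P = {4,5}:  v_{4} + v_{5} = 0  ⟹  sig = ⟨2 | 0⟩
  P = {1,2}:  v_{1} + v_{2} = v_{5}  ⟹  sig = ⟨2 | 1⟩
  P = {1,4}:  v_{1} + v_{4} = v_{6}  ⟹  sig = ⟨2 | 1⟩
  P = {2,3}:  v_{2} + v_{3} = v_{4}  ⟹  sig = ⟨2 | 1⟩
  P = {3,5}:  v_{3} + v_{5} = v_{6}  ⟹  sig = ⟨2 | 1⟩
  P = {4,6}:  v_{4} + v_{6} = v_{3}  ⟹  sig = ⟨2 | 1⟩
  P = {5,6}:  v_{5} + v_{6} = v_{1}  ⟹  sig = ⟨2 | 1⟩
  P = {1,3}:  v_{1} + v_{3} = 2·v_{6}  ⟹  sig = ⟨2 | 2⟩

so the primitive-relation signature multiset is
{ ⟨2 | 0⟩ ×2,  ⟨2 | 1⟩ ×6,  ⟨2 | 2⟩ }


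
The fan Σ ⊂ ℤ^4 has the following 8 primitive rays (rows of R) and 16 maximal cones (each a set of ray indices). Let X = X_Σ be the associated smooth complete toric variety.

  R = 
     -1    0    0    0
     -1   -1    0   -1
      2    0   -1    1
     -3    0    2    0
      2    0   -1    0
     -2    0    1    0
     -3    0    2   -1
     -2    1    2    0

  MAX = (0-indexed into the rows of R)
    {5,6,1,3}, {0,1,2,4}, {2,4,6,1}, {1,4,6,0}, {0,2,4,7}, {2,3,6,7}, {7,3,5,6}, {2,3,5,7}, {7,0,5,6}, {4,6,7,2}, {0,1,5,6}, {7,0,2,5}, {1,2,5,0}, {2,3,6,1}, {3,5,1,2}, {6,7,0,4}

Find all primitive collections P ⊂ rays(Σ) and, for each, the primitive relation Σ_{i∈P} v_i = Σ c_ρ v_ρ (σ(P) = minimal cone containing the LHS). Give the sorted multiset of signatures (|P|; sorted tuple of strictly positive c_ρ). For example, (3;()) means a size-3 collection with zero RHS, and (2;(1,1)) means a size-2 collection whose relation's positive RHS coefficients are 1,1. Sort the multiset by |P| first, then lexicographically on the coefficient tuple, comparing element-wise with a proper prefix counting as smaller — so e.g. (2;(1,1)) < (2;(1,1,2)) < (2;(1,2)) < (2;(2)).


Minimal non-faces — 6 found among 8 rays, 16 max cones:

  • {4,5}:  v_{4} + v_{5} = 0 ; sig = (2;())
  • {1,7}:  v_{1} + v_{7} = v_{6} ; sig = (2;(1))
  • {3,4}:  v_{3} + v_{4} = v_{2} + v_{6} ; sig = (2;(1,1))
  • {0,3}:  v_{0} + v_{3} = 2·v_{5} ; sig = (2;(2))
  • {0,2,6}:  v_{0} + v_{2} + v_{6} = v_{5} ; sig = (3;(1))
  • {2,5,6}:  v_{2} + v_{5} + v_{6} = v_{3} ; sig = (3;(1))

so the primitive-relation signature multiset is
[(2;()), (2;(1)), (2;(1,1)), (2;(2)), (3;(1)), (3;(1))]


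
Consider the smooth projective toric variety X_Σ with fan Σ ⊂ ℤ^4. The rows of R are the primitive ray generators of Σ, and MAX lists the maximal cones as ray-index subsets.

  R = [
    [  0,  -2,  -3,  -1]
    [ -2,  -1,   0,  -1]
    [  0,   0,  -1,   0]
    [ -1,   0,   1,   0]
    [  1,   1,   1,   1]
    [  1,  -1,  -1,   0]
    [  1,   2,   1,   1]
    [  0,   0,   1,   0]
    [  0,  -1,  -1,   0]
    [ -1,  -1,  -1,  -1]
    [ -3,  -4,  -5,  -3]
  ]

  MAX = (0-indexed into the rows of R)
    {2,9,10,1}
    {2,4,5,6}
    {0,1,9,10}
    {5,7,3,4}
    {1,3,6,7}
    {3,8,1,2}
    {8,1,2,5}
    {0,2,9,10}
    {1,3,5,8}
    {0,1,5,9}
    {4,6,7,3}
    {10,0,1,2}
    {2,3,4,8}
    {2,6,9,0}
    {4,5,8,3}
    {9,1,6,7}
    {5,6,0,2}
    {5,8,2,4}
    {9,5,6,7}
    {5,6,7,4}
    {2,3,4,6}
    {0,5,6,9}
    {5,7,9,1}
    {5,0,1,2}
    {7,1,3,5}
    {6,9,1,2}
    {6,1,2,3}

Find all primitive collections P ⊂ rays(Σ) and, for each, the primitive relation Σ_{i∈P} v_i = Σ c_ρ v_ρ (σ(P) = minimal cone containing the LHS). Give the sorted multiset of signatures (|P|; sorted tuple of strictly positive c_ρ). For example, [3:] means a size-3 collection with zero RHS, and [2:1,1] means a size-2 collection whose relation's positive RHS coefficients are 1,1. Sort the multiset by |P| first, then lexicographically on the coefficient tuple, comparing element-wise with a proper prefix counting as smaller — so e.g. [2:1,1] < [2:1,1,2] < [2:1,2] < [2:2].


|primitive collections| = 23. Relations:

  • {2,7}:  v_{2} + v_{7} = 0 ; sig = [2:]
  • {4,9}:  v_{4} + v_{9} = 0 ; sig = [2:]
  • {1,4}:  v_{1} + v_{4} = v_{3} ; sig = [2:1]
  • {3,9}:  v_{3} + v_{9} = v_{1} ; sig = [2:1]
  • {0,4}:  v_{0} + v_{4} = v_{2} + v_{5} ; sig = [2:1,1]
  • {0,7}:  v_{0} + v_{7} = v_{5} + v_{9} ; sig = [2:1,1]
  • {6,8}:  v_{6} + v_{8} = v_{2} + v_{4} ; sig = [2:1,1]
  • {7,8}:  v_{7} + v_{8} = v_{3} + v_{5} ; sig = [2:1,1]
  • {0,3}:  v_{0} + v_{3} = v_{1} + v_{2} + v_{5} ; sig = [2:1,1,1]
  • {4,10}:  v_{4} + v_{10} = v_{0} + v_{1} + v_{2} ; sig = [2:1,1,1]
  • {7,10}:  v_{7} + v_{10} = v_{0} + v_{1} + v_{9} ; sig = [2:1,1,1]
  • {8,9}:  v_{8} + v_{9} = v_{1} + v_{2} + v_{5} ; sig = [2:1,1,1]
  • {3,10}:  v_{3} + v_{10} = v_{0} + 2·v_{1} + v_{2} ; sig = [2:1,1,2]
  • {8,10}:  v_{8} + v_{10} = v_{0} + 2·v_{1} + 2·v_{2} + v_{5} ; sig = [2:1,1,2,2]
  • {5,10}:  v_{5} + v_{10} = 2·v_{0} + v_{1} ; sig = [2:1,2]
  • {0,8}:  v_{0} + v_{8} = v_{1} + 2·v_{2} + 2·v_{5} ; sig = [2:1,2,2]
  • {6,10}:  v_{6} + v_{10} = 2·v_{2} + 2·v_{9} ; sig = [2:2,2]
  • {1,5,6}:  v_{1} + v_{5} + v_{6} = 0 ; sig = [3:]
  • {2,3,5}:  v_{2} + v_{3} + v_{5} = v_{8} ; sig = [3:1]
  • {2,5,9}:  v_{2} + v_{5} + v_{9} = v_{0} ; sig = [3:1]
  • {3,5,6}:  v_{3} + v_{5} + v_{6} = v_{4} ; sig = [3:1]
  • {0,1,6}:  v_{0} + v_{1} + v_{6} = v_{2} + v_{9} ; sig = [3:1,1]
  • {0,1,2,9}:  v_{0} + v_{1} + v_{2} + v_{9} = v_{10} ; sig = [4:1]

Signatures (|P|; sorted positive RHS coefficients), sorted:
[[2:], [2:], [2:1], [2:1], [2:1,1], [2:1,1], [2:1,1], [2:1,1], [2:1,1,1], [2:1,1,1], [2:1,1,1], [2:1,1,1], [2:1,1,2], [2:1,1,2,2], [2:1,2], [2:1,2,2], [2:2,2], [3:], [3:1], [3:1], [3:1], [3:1,1], [4:1]]


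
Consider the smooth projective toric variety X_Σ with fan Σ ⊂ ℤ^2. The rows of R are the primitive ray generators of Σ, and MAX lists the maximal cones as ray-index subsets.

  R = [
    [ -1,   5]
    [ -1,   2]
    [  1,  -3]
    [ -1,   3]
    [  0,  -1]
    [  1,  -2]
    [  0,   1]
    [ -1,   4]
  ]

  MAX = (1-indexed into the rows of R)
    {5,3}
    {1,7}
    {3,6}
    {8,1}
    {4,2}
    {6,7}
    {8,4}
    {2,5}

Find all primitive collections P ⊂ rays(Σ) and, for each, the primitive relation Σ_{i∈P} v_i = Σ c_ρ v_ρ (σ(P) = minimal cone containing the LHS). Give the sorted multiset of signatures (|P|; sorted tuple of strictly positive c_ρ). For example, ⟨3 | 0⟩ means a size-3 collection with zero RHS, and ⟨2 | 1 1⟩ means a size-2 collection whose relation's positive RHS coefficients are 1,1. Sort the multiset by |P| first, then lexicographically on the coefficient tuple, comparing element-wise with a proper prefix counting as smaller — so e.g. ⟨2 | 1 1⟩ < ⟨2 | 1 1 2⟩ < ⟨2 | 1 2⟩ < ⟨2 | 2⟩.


Minimal non-faces — 20 found among 8 rays, 8 max cones:

  {2,6}:  v_{2} + v_{6} = 0  →  sig = ⟨2 | 0⟩
  {3,4}:  v_{3} + v_{4} = 0  →  sig = ⟨2 | 0⟩
  {5,7}:  v_{5} + v_{7} = 0  →  sig = ⟨2 | 0⟩
  {1,5}:  v_{1} + v_{5} = v_{8}  →  sig = ⟨2 | 1⟩
  {2,3}:  v_{2} + v_{3} = v_{5}  →  sig = ⟨2 | 1⟩
  {2,7}:  v_{2} + v_{7} = v_{4}  →  sig = ⟨2 | 1⟩
  {3,7}:  v_{3} + v_{7} = v_{6}  →  sig = ⟨2 | 1⟩
  {3,8}:  v_{3} + v_{8} = v_{7}  →  sig = ⟨2 | 1⟩
  {4,5}:  v_{4} + v_{5} = v_{2}  →  sig = ⟨2 | 1⟩
  {4,6}:  v_{4} + v_{6} = v_{7}  →  sig = ⟨2 | 1⟩
  {4,7}:  v_{4} + v_{7} = v_{8}  →  sig = ⟨2 | 1⟩
  {5,6}:  v_{5} + v_{6} = v_{3}  →  sig = ⟨2 | 1⟩
  {5,8}:  v_{5} + v_{8} = v_{4}  →  sig = ⟨2 | 1⟩
  {7,8}:  v_{7} + v_{8} = v_{1}  →  sig = ⟨2 | 1⟩
  {1,2}:  v_{1} + v_{2} = v_{4} + v_{8}  →  sig = ⟨2 | 1 1⟩
  {1,3}:  v_{1} + v_{3} = 2·v_{7}  →  sig = ⟨2 | 2⟩
  {1,4}:  v_{1} + v_{4} = 2·v_{8}  →  sig = ⟨2 | 2⟩
  {2,8}:  v_{2} + v_{8} = 2·v_{4}  →  sig = ⟨2 | 2⟩
  {6,8}:  v_{6} + v_{8} = 2·v_{7}  →  sig = ⟨2 | 2⟩
  {1,6}:  v_{1} + v_{6} = 3·v_{7}  →  sig = ⟨2 | 3⟩

Hence PRS(X_Σ) =
    |P|=2: 20 collections, coeffs (), (), (), (1), (1), (1), (1), (1), (1), (1), (1), (1), (1), (1), (1,1), (2), (2), (2), (2), (3)


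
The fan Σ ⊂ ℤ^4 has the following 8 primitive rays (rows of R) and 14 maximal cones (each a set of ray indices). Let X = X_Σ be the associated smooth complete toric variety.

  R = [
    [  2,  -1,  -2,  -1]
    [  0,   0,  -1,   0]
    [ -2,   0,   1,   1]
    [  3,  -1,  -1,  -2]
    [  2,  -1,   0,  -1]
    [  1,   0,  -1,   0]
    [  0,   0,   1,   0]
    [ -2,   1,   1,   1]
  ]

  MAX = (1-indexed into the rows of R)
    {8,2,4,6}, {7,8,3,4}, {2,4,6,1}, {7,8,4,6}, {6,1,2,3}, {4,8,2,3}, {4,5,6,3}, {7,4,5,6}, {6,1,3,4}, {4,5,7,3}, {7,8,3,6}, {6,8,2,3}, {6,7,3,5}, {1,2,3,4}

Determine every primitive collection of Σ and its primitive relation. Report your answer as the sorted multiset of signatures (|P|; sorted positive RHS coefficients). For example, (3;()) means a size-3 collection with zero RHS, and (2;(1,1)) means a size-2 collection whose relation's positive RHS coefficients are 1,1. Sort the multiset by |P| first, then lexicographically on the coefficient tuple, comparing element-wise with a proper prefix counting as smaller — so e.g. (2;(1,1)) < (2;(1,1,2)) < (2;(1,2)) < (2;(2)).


9 minimal non-faces of Δ(Σ) (on 8 rays):

  • {2,7}:  v_{2} + v_{7} = 0 — sig = (2;())
  • {1,8}:  v_{1} + v_{8} = v_{2} — sig = (2;(1))
  • {5,8}:  v_{5} + v_{8} = v_{7} — sig = (2;(1))
  • {1,7}:  v_{1} + v_{7} = v_{3} + v_{4} + v_{6} — sig = (2;(1,1,1))
  • {2,5}:  v_{2} + v_{5} = v_{3} + v_{4} + v_{6} — sig = (2;(1,1,1))
  • {1,5}:  v_{1} + v_{5} = 2·v_{3} + 2·v_{4} + 2·v_{6} — sig = (2;(2,2,2))
  • {3,4,6,8}:  v_{3} + v_{4} + v_{6} + v_{8} = 0 — sig = (4;())
  • {2,3,4,6}:  v_{2} + v_{3} + v_{4} + v_{6} = v_{1} — sig = (4;(1))
  • {3,4,6,7}:  v_{3} + v_{4} + v_{6} + v_{7} = v_{5} — sig = (4;(1))

so the primitive-relation signature multiset is
{ (2;()),  (2;(1)) ×2,  (2;(1,1,1)) ×2,  (2;(2,2,2)),  (4;()),  (4;(1)) ×2 }


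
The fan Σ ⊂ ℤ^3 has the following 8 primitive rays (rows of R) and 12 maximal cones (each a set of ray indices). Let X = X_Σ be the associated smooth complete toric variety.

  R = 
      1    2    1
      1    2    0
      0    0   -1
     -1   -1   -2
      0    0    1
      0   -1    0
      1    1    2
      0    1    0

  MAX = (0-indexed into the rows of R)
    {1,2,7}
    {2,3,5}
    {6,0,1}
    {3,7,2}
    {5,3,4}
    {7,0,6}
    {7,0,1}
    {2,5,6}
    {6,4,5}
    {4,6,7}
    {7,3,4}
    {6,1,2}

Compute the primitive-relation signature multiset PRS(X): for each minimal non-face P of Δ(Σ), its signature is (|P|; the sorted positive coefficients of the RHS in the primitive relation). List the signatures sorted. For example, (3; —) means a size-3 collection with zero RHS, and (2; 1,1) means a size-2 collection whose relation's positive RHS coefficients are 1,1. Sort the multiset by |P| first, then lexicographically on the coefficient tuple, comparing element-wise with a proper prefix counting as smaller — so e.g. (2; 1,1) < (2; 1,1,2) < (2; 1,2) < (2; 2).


Δ(Σ) — 8 vertices, 12 min non-faces:

  P = {2,4}:  v_{2} + v_{4} = 0 ; sig = (2; —)
  P = {3,6}:  v_{3} + v_{6} = 0 ; sig = (2; —)
  P = {5,7}:  v_{5} + v_{7} = 0 ; sig = (2; —)
  P = {0,2}:  v_{0} + v_{2} = v_{1} ; sig = (2; 1)
  P = {1,4}:  v_{1} + v_{4} = v_{0} ; sig = (2; 1)
  P = {0,3}:  v_{0} + v_{3} = v_{2} + v_{7} ; sig = (2; 1,1)
  P = {0,4}:  v_{0} + v_{4} = v_{6} + v_{7} ; sig = (2; 1,1)
  P = {0,5}:  v_{0} + v_{5} = v_{2} + v_{6} ; sig = (2; 1,1)
  P = {1,3}:  v_{1} + v_{3} = 2·v_{2} + v_{7} ; sig = (2; 1,2)
  P = {1,5}:  v_{1} + v_{5} = 2·v_{2} + v_{6} ; sig = (2; 1,2)
  P = {2,6,7}:  v_{2} + v_{6} + v_{7} = v_{0} ; sig = (3; 1)
  P = {1,6,7}:  v_{1} + v_{6} + v_{7} = 2·v_{0} ; sig = (3; 2)

so the primitive-relation signature multiset is
    |P|=2: 10 collections, coeffs (), (), (), (1), (1), (1,1), (1,1), (1,1), (1,2), (1,2)
    |P|=3: 2 collections, coeffs (1), (2)


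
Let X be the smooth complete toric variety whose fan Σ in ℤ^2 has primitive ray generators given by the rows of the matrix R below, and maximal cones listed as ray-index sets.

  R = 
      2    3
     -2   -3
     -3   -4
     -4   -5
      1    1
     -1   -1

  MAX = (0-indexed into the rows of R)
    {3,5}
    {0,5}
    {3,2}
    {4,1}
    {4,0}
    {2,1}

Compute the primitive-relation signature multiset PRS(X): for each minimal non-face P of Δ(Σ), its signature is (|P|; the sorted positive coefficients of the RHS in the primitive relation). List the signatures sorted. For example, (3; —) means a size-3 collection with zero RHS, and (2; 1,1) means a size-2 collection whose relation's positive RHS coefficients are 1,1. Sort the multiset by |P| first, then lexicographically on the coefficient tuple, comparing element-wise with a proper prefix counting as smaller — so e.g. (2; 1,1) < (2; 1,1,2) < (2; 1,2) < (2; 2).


|primitive collections| = 9. Relations:

  • {0,1}:  v_{0} + v_{1} = 0 — sig = (2; —)
  • {4,5}:  v_{4} + v_{5} = 0 — sig = (2; —)
  • {0,2}:  v_{0} + v_{2} = v_{5} — sig = (2; 1)
  • {1,5}:  v_{1} + v_{5} = v_{2} — sig = (2; 1)
  • {2,4}:  v_{2} + v_{4} = v_{1} — sig = (2; 1)
  • {2,5}:  v_{2} + v_{5} = v_{3} — sig = (2; 1)
  • {3,4}:  v_{3} + v_{4} = v_{2} — sig = (2; 1)
  • {0,3}:  v_{0} + v_{3} = 2·v_{5} — sig = (2; 2)
  • {1,3}:  v_{1} + v_{3} = 2·v_{2} — sig = (2; 2)

Hence PRS(X_Σ) =
    (2; —)
    (2; —)
    (2; 1)
    (2; 1)
    (2; 1)
    (2; 1)
    (2; 1)
    (2; 2)
    (2; 2)


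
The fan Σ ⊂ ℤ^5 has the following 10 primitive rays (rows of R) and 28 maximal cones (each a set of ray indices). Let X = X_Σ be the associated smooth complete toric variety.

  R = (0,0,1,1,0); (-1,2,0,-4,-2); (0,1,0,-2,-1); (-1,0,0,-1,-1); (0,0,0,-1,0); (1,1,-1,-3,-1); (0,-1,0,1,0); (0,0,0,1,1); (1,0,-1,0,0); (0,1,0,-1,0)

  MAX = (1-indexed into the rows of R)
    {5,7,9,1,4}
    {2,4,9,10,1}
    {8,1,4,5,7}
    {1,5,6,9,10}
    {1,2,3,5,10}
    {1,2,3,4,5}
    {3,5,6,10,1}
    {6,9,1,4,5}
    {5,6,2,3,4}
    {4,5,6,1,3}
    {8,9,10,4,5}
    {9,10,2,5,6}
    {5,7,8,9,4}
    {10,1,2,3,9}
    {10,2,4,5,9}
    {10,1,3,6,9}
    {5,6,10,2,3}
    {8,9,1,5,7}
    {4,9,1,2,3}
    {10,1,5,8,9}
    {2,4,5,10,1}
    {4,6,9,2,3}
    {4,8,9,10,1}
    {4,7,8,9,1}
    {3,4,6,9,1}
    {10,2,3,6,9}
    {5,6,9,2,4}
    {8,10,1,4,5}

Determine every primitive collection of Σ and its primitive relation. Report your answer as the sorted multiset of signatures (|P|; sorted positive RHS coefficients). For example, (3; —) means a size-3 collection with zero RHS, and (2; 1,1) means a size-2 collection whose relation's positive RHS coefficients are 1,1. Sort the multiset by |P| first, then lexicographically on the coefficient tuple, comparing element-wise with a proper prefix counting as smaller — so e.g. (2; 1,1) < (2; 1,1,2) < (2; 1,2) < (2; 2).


Σ has 14 primitive collections:

  P = {7,10}:  v_{7} + v_{10} = 0  →  sig = (2; —)
  P = {3,8}:  v_{3} + v_{8} = v_{10}  →  sig = (2; 1)
  P = {2,7}:  v_{2} + v_{7} = v_{3} + v_{4}  →  sig = (2; 1,1)
  P = {6,8}:  v_{6} + v_{8} = v_{5} + v_{9} + v_{10}  →  sig = (2; 1,1,1)
  P = {3,7}:  v_{3} + v_{7} = v_{1} + v_{4} + v_{5} + v_{9}  →  sig = (2; 1,1,1,1)
  P = {6,7}:  v_{6} + v_{7} = v_{1} + v_{4} + 2·v_{5} + 2·v_{9}  →  sig = (2; 1,1,2,2)
  P = {2,8}:  v_{2} + v_{8} = v_{4} + 2·v_{10}  →  sig = (2; 1,2)
  P = {3,4,10}:  v_{3} + v_{4} + v_{10} = v_{2}  →  sig = (3; 1)
  P = {3,5,9}:  v_{3} + v_{5} + v_{9} = v_{6}  →  sig = (3; 1)
  P = {4,6,10}:  v_{4} + v_{6} + v_{10} = v_{2} + v_{5} + v_{9}  →  sig = (3; 1,1,1)
  P = {1,2,6}:  v_{1} + v_{2} + v_{6} = 3·v_{3}  →  sig = (3; 3)
  P = {1,2,5,9}:  v_{1} + v_{2} + v_{5} + v_{9} = 2·v_{3}  →  sig = (4; 2)
  P = {1,4,5,8,9}:  v_{1} + v_{4} + v_{5} + v_{8} + v_{9} = 0  →  sig = (5; —)
  P = {1,4,5,9,10}:  v_{1} + v_{4} + v_{5} + v_{9} + v_{10} = v_{3}  →  sig = (5; 1)

Sorted signature multiset PRS(X):
[(2; —), (2; 1), (2; 1,1), (2; 1,1,1), (2; 1,1,1,1), (2; 1,1,2,2), (2; 1,2), (3; 1), (3; 1), (3; 1,1,1), (3; 3), (4; 2), (5; —), (5; 1)]


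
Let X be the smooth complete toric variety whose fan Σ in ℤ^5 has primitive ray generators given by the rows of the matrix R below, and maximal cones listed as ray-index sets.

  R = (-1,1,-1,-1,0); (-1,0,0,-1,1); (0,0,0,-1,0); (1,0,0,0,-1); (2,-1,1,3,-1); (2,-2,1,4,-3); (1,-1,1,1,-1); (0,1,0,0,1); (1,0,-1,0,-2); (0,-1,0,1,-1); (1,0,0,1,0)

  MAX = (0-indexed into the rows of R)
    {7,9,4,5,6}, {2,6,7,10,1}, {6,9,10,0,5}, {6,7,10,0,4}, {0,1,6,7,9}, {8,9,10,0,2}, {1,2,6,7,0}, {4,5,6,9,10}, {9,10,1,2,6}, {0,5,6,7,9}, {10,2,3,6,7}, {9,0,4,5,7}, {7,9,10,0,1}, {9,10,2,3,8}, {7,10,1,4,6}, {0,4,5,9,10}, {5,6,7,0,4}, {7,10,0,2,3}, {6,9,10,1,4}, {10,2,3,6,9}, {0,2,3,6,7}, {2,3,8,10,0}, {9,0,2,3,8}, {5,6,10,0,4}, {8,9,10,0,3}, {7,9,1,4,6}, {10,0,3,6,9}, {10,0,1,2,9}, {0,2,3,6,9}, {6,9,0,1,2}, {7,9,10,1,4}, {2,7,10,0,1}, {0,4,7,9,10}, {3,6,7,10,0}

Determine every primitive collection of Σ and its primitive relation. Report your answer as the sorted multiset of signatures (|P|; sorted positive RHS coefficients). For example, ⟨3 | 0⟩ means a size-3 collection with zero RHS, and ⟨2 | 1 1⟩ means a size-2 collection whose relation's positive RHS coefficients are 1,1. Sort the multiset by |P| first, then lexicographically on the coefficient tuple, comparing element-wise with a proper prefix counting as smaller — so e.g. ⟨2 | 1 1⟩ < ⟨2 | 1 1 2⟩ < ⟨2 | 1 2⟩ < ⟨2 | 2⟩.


|primitive collections| = 20. Relations:

  P={1,3}:  v_{1} + v_{3} = v_{2}  so sig = ⟨2 | 1⟩
  P={2,4}:  v_{2} + v_{4} = v_{6} + v_{10}  so sig = ⟨2 | 1 1⟩
  P={7,8}:  v_{7} + v_{8} = v_{0} + v_{3} + v_{10}  so sig = ⟨2 | 1 1 1⟩
  P={4,8}:  v_{4} + v_{8} = v_{0} + v_{3} + v_{6} + v_{9} + 2·v_{10}  so sig = ⟨2 | 1 1 1 1 2⟩
  P={1,8}:  v_{1} + v_{8} = v_{0} + 2·v_{2} + v_{9} + v_{10}  so sig = ⟨2 | 1 1 1 2⟩
  P={2,5}:  v_{2} + v_{5} = v_{0} + 2·v_{6} + v_{9} + v_{10}  so sig = ⟨2 | 1 1 1 2⟩
  P={1,5}:  v_{1} + v_{5} = v_{6} + v_{7} + 2·v_{9}  so sig = ⟨2 | 1 1 2⟩
  P={6,8}:  v_{6} + v_{8} = 2·v_{3} + v_{9}  so sig = ⟨2 | 1 2⟩
  P={3,4}:  v_{3} + v_{4} = v_{0} + 2·v_{6} + 2·v_{10}  so sig = ⟨2 | 1 2 2⟩
  P={5,8}:  v_{5} + v_{8} = 2·v_{0} + v_{3} + 2·v_{6} + 2·v_{9} + 2·v_{10}  so sig = ⟨2 | 1 2 2 2 2⟩
  P={3,5}:  v_{3} + v_{5} = 2·v_{0} + 3·v_{6} + v_{9} + 2·v_{10}  so sig = ⟨2 | 1 2 2 3⟩
  P={2,7,9}:  v_{2} + v_{7} + v_{9} = 0  so sig = ⟨3 | 0⟩
  P={0,1,4}:  v_{0} + v_{1} + v_{4} = v_{7} + v_{9}  so sig = ⟨3 | 1 1⟩
  P={3,7,9}:  v_{3} + v_{7} + v_{9} = v_{0} + v_{6} + v_{10}  so sig = ⟨3 | 1 1 1⟩
  P={5,7,10}:  v_{5} + v_{7} + v_{10} = v_{0} + 2·v_{4}  so sig = ⟨3 | 1 2⟩
  P={0,1,6,10}:  v_{0} + v_{1} + v_{6} + v_{10} = 0  so sig = ⟨4 | 0⟩
  P={0,2,6,10}:  v_{0} + v_{2} + v_{6} + v_{10} = v_{3}  so sig = ⟨4 | 1⟩
  P={0,4,6,9}:  v_{0} + v_{4} + v_{6} + v_{9} = v_{5}  so sig = ⟨4 | 1⟩
  P={6,7,9,10}:  v_{6} + v_{7} + v_{9} + v_{10} = v_{4}  so sig = ⟨4 | 1⟩
  P={0,2,3,9,10}:  v_{0} + v_{2} + v_{3} + v_{9} + v_{10} = v_{8}  so sig = ⟨5 | 1⟩

Sorted signature multiset PRS(X):
[⟨2 | 1⟩, ⟨2 | 1 1⟩, ⟨2 | 1 1 1⟩, ⟨2 | 1 1 1 1 2⟩, ⟨2 | 1 1 1 2⟩, ⟨2 | 1 1 1 2⟩, ⟨2 | 1 1 2⟩, ⟨2 | 1 2⟩, ⟨2 | 1 2 2⟩, ⟨2 | 1 2 2 2 2⟩, ⟨2 | 1 2 2 3⟩, ⟨3 | 0⟩, ⟨3 | 1 1⟩, ⟨3 | 1 1 1⟩, ⟨3 | 1 2⟩, ⟨4 | 0⟩, ⟨4 | 1⟩, ⟨4 | 1⟩, ⟨4 | 1⟩, ⟨5 | 1⟩]


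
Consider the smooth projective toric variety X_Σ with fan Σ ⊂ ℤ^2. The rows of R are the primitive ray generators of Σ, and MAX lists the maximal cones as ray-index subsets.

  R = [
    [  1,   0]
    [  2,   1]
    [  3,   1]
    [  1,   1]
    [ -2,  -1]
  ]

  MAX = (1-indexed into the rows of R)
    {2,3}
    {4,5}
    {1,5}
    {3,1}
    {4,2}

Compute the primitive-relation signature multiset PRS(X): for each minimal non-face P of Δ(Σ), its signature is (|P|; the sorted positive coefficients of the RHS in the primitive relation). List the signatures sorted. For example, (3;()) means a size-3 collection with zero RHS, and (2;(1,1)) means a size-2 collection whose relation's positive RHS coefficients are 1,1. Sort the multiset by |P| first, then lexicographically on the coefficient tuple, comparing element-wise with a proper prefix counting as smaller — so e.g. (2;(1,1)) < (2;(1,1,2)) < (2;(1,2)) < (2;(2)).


5 collections generate NE(X_Σ); each relation:

  P = {2,5}:  v_{2} + v_{5} = 0  so sig = (2;())
  P = {1,2}:  v_{1} + v_{2} = v_{3}  so sig = (2;(1))
  P = {1,4}:  v_{1} + v_{4} = v_{2}  so sig = (2;(1))
  P = {3,5}:  v_{3} + v_{5} = v_{1}  so sig = (2;(1))
  P = {3,4}:  v_{3} + v_{4} = 2·v_{2}  so sig = (2;(2))

Hence PRS(X_Σ) =
    (2;())
    (2;(1))
    (2;(1))
    (2;(1))
    (2;(2))


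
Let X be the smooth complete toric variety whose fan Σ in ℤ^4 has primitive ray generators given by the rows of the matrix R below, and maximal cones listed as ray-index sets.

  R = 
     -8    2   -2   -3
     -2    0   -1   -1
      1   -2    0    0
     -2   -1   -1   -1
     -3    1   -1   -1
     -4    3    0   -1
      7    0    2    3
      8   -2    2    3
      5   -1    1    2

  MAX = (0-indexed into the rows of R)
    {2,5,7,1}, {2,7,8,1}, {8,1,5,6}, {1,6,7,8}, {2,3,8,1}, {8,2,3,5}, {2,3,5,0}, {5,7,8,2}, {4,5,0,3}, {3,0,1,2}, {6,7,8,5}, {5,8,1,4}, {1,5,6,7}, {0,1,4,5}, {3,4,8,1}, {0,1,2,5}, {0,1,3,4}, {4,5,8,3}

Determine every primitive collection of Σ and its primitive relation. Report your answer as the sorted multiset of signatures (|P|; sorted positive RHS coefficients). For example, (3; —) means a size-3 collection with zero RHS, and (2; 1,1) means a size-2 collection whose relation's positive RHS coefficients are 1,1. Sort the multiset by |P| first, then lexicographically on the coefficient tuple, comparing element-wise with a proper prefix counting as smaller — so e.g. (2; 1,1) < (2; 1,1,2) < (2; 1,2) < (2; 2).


Δ(Σ) — 9 vertices, 12 min non-faces:

  {0,7}:  v_{0} + v_{7} = 0 — sig = (2; —)
  {0,8}:  v_{0} + v_{8} = v_{4} — sig = (2; 1)
  {2,4}:  v_{2} + v_{4} = v_{3} — sig = (2; 1)
  {2,6}:  v_{2} + v_{6} = v_{7} — sig = (2; 1)
  {3,6}:  v_{3} + v_{6} = v_{8} — sig = (2; 1)
  {4,7}:  v_{4} + v_{7} = v_{8} — sig = (2; 1)
  {3,7}:  v_{3} + v_{7} = v_{2} + v_{8} — sig = (2; 1,1)
  {0,6}:  v_{0} + v_{6} = v_{1} + v_{5} + v_{8} — sig = (2; 1,1,1)
  {4,6}:  v_{4} + v_{6} = v_{1} + v_{5} + 2·v_{8} — sig = (2; 1,1,2)
  {1,3,5}:  v_{1} + v_{3} + v_{5} = v_{0} — sig = (3; 1)
  {1,2,5,8}:  v_{1} + v_{2} + v_{5} + v_{8} = 0 — sig = (4; —)
  {1,5,7,8}:  v_{1} + v_{5} + v_{7} + v_{8} = v_{6} — sig = (4; 1)

so the primitive-relation signature multiset is
    (2; —)
    (2; 1)
    (2; 1)
    (2; 1)
    (2; 1)
    (2; 1)
    (2; 1,1)
    (2; 1,1,1)
    (2; 1,1,2)
    (3; 1)
    (4; —)
    (4; 1)


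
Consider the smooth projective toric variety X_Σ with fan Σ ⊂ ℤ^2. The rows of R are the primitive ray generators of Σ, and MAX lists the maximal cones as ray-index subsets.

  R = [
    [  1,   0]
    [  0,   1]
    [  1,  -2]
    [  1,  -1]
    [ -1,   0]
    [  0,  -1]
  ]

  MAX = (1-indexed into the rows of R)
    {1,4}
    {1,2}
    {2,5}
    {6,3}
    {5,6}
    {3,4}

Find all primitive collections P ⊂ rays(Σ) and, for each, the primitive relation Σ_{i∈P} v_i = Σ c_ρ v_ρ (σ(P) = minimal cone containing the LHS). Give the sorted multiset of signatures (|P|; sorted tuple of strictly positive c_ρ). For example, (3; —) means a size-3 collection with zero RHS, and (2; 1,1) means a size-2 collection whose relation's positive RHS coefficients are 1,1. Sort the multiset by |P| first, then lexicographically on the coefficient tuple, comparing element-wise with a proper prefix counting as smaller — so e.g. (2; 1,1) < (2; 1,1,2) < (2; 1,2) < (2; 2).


Minimal non-faces — 9 found among 6 rays, 6 max cones:

  P = {1,5}:  v_{1} + v_{5} = 0  ⟹  sig = (2; —)
  P = {2,6}:  v_{2} + v_{6} = 0  ⟹  sig = (2; —)
  P = {1,6}:  v_{1} + v_{6} = v_{4}  ⟹  sig = (2; 1)
  P = {2,3}:  v_{2} + v_{3} = v_{4}  ⟹  sig = (2; 1)
  P = {2,4}:  v_{2} + v_{4} = v_{1}  ⟹  sig = (2; 1)
  P = {4,5}:  v_{4} + v_{5} = v_{6}  ⟹  sig = (2; 1)
  P = {4,6}:  v_{4} + v_{6} = v_{3}  ⟹  sig = (2; 1)
  P = {1,3}:  v_{1} + v_{3} = 2·v_{4}  ⟹  sig = (2; 2)
  P = {3,5}:  v_{3} + v_{5} = 2·v_{6}  ⟹  sig = (2; 2)

Sorted signature multiset PRS(X):
{ (2; —) ×2,  (2; 1) ×5,  (2; 2) ×2 }


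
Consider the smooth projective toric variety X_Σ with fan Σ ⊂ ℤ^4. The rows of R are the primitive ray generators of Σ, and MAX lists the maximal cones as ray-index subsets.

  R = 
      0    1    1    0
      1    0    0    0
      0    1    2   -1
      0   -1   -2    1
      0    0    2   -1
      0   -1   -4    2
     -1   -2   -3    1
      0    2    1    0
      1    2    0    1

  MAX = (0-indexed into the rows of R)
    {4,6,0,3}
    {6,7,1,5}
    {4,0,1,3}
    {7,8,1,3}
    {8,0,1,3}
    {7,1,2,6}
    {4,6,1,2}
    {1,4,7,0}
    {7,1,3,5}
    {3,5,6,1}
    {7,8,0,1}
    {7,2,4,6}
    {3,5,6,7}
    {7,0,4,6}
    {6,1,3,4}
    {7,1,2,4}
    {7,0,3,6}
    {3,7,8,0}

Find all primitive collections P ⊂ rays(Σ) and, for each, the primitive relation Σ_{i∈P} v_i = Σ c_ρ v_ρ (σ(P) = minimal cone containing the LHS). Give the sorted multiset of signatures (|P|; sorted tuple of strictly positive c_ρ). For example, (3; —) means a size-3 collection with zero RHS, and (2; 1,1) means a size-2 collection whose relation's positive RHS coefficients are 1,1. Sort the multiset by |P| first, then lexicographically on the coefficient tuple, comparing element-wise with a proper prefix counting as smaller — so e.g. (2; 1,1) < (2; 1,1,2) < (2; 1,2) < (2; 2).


The 14 primitive collections of Σ (r=9, n=4):

  P = {2,3}:  v_{2} + v_{3} = 0  so sig = (2; —)
  P = {4,5}:  v_{4} + v_{5} = v_{3}  so sig = (2; 1)
  P = {0,2}:  v_{0} + v_{2} = v_{4} + v_{7}  so sig = (2; 1,1)
  P = {2,5}:  v_{2} + v_{5} = v_{1} + v_{6} + v_{7}  so sig = (2; 1,1,1)
  P = {2,8}:  v_{2} + v_{8} = v_{0} + v_{1} + v_{7}  so sig = (2; 1,1,1)
  P = {0,5}:  v_{0} + v_{5} = 2·v_{3} + v_{7}  so sig = (2; 1,2)
  P = {4,8}:  v_{4} + v_{8} = 2·v_{0} + v_{1}  so sig = (2; 1,2)
  P = {6,8}:  v_{6} + v_{8} = 2·v_{3} + v_{7}  so sig = (2; 1,2)
  P = {5,8}:  v_{5} + v_{8} = v_{1} + 3·v_{3} + 2·v_{7}  so sig = (2; 1,2,3)
  P = {0,1,6}:  v_{0} + v_{1} + v_{6} = v_{3}  so sig = (3; 1)
  P = {3,4,7}:  v_{3} + v_{4} + v_{7} = v_{0}  so sig = (3; 1)
  P = {1,4,6,7}:  v_{1} + v_{4} + v_{6} + v_{7} = 0  so sig = (4; —)
  P = {0,1,3,7}:  v_{0} + v_{1} + v_{3} + v_{7} = v_{8}  so sig = (4; 1)
  P = {1,3,6,7}:  v_{1} + v_{3} + v_{6} + v_{7} = v_{5}  so sig = (4; 1)

Signatures (|P|; sorted positive RHS coefficients), sorted:
{ (2; —),  (2; 1),  (2; 1,1),  (2; 1,1,1) ×2,  (2; 1,2) ×3,  (2; 1,2,3),  (3; 1) ×2,  (4; —),  (4; 1) ×2 }


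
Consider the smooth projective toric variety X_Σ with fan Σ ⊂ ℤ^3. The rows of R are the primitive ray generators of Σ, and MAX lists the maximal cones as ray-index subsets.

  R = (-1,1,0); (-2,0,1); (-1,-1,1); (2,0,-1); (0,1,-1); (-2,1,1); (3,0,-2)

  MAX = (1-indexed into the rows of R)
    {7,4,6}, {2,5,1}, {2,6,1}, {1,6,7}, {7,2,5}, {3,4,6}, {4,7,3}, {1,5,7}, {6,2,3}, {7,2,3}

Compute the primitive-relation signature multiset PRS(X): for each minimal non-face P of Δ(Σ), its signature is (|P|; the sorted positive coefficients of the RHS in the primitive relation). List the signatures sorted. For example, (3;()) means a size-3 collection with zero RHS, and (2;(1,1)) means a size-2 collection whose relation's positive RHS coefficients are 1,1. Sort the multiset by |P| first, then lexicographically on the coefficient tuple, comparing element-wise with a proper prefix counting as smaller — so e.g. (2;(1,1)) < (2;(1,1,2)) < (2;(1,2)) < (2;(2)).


Minimal non-faces — 9 found among 7 rays, 10 max cones:

  P={2,4}:  v_{2} + v_{4} = 0  so sig = (2;())
  P={1,3}:  v_{1} + v_{3} = v_{2}  so sig = (2;(1))
  P={1,4}:  v_{1} + v_{4} = v_{6} + v_{7}  so sig = (2;(1,1))
  P={4,5}:  v_{4} + v_{5} = v_{1} + v_{7}  so sig = (2;(1,1))
  P={3,5}:  v_{3} + v_{5} = 2·v_{2} + v_{7}  so sig = (2;(1,2))
  P={5,6}:  v_{5} + v_{6} = 2·v_{1}  so sig = (2;(2))
  P={3,6,7}:  v_{3} + v_{6} + v_{7} = 0  so sig = (3;())
  P={1,2,7}:  v_{1} + v_{2} + v_{7} = v_{5}  so sig = (3;(1))
  P={2,6,7}:  v_{2} + v_{6} + v_{7} = v_{1}  so sig = (3;(1))

Sorted signature multiset PRS(X):
[(2;()), (2;(1)), (2;(1,1)), (2;(1,1)), (2;(1,2)), (2;(2)), (3;()), (3;(1)), (3;(1))]


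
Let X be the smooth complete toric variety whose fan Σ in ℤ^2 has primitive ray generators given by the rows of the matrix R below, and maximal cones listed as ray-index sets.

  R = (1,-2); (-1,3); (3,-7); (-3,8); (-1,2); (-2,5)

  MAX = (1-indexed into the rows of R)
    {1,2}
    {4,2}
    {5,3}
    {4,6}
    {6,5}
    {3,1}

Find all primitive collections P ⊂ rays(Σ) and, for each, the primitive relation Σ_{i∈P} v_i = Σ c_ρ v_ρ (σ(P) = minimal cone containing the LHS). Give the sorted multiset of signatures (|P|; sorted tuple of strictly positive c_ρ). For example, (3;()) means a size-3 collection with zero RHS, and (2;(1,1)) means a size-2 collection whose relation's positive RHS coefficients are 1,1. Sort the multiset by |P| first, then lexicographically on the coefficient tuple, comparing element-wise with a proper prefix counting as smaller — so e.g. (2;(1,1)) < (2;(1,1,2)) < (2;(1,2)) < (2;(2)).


9 collections generate NE(X_Σ); each relation:

  • {1,5}:  v_{1} + v_{5} = 0 ; sig = (2;())
  • {1,6}:  v_{1} + v_{6} = v_{2} ; sig = (2;(1))
  • {2,5}:  v_{2} + v_{5} = v_{6} ; sig = (2;(1))
  • {2,6}:  v_{2} + v_{6} = v_{4} ; sig = (2;(1))
  • {3,6}:  v_{3} + v_{6} = v_{1} ; sig = (2;(1))
  • {3,4}:  v_{3} + v_{4} = v_{1} + v_{2} ; sig = (2;(1,1))
  • {1,4}:  v_{1} + v_{4} = 2·v_{2} ; sig = (2;(2))
  • {2,3}:  v_{2} + v_{3} = 2·v_{1} ; sig = (2;(2))
  • {4,5}:  v_{4} + v_{5} = 2·v_{6} ; sig = (2;(2))

Sorted signature multiset PRS(X):
    |P|=2: 9 collections, coeffs (), (1), (1), (1), (1), (1,1), (2), (2), (2)


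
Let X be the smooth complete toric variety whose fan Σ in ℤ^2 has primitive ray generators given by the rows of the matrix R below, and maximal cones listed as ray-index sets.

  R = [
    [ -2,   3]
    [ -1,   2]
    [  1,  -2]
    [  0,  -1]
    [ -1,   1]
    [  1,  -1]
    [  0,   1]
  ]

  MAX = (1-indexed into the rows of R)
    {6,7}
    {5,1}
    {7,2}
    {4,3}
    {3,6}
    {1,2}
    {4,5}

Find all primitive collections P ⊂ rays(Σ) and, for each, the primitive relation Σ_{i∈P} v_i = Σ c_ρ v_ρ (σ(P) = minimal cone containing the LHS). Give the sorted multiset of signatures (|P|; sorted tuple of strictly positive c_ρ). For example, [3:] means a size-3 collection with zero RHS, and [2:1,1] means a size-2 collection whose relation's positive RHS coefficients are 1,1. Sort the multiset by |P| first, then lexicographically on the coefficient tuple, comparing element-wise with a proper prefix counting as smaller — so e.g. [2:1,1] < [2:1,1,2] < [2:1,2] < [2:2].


The 14 primitive collections of Σ (r=7, n=2):

  P={2,3}:  v_{2} + v_{3} = 0  →  sig = [2:]
  P={4,7}:  v_{4} + v_{7} = 0  →  sig = [2:]
  P={5,6}:  v_{5} + v_{6} = 0  →  sig = [2:]
  P={1,3}:  v_{1} + v_{3} = v_{5}  →  sig = [2:1]
  P={1,6}:  v_{1} + v_{6} = v_{2}  →  sig = [2:1]
  P={2,4}:  v_{2} + v_{4} = v_{5}  →  sig = [2:1]
  P={2,5}:  v_{2} + v_{5} = v_{1}  →  sig = [2:1]
  P={2,6}:  v_{2} + v_{6} = v_{7}  →  sig = [2:1]
  P={3,5}:  v_{3} + v_{5} = v_{4}  →  sig = [2:1]
  P={3,7}:  v_{3} + v_{7} = v_{6}  →  sig = [2:1]
  P={4,6}:  v_{4} + v_{6} = v_{3}  →  sig = [2:1]
  P={5,7}:  v_{5} + v_{7} = v_{2}  →  sig = [2:1]
  P={1,4}:  v_{1} + v_{4} = 2·v_{5}  →  sig = [2:2]
  P={1,7}:  v_{1} + v_{7} = 2·v_{2}  →  sig = [2:2]

Hence PRS(X_Σ) =
[[2:], [2:], [2:], [2:1], [2:1], [2:1], [2:1], [2:1], [2:1], [2:1], [2:1], [2:1], [2:2], [2:2]]
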